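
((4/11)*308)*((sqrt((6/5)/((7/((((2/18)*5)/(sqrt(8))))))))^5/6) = 2*2^(3/4)*sqrt(21)/3969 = 0.00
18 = 18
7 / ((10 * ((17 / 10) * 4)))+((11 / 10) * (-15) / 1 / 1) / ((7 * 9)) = -227 / 1428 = -0.16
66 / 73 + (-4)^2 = 1234 / 73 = 16.90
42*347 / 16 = 7287 / 8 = 910.88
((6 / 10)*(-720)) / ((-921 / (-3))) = -432 / 307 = -1.41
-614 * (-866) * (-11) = -5848964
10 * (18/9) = 20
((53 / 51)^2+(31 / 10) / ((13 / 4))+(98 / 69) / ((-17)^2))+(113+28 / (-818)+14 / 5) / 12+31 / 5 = 113782401013 / 6361577820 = 17.89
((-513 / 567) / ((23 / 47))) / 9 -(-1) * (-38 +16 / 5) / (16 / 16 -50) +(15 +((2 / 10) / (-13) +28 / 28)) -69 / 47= 1396389481 / 92960595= 15.02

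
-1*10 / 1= -10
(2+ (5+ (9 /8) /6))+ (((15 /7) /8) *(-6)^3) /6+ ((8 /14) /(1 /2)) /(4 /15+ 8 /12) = -965 /784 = -1.23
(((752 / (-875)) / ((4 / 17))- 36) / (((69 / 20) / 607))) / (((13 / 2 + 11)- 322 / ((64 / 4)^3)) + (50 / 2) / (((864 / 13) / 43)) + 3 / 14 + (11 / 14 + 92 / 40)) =-1552746479616 / 8211844445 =-189.09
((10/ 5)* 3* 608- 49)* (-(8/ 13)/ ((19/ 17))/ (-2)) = 990.82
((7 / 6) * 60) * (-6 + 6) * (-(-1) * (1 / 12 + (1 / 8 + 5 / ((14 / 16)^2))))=0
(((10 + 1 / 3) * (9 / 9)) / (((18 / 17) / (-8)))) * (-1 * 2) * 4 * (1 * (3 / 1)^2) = 16864 / 3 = 5621.33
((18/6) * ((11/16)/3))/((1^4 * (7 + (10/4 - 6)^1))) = 11/56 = 0.20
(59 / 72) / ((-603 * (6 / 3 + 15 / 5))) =-59 / 217080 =-0.00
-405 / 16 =-25.31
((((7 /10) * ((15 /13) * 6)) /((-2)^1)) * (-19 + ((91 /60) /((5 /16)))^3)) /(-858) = 281490433 /1045687500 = 0.27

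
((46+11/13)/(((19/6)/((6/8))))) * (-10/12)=-9135/988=-9.25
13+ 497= 510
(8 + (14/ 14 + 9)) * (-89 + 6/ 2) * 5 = -7740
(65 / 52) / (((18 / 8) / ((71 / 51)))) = 355 / 459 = 0.77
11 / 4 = 2.75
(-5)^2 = 25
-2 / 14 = -1 / 7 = -0.14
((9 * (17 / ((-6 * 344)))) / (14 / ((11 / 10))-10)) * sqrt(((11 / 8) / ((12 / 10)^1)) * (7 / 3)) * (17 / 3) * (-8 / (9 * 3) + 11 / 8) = -740707 * sqrt(385) / 53498880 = -0.27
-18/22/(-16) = 9/176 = 0.05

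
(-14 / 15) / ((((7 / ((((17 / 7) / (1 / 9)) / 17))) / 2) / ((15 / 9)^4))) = -500 / 189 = -2.65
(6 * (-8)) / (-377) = 48 / 377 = 0.13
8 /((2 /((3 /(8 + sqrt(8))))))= 12 /7 - 3 * sqrt(2) /7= 1.11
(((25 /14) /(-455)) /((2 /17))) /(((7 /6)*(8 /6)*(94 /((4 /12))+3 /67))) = -17085 /224697928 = -0.00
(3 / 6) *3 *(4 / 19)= 6 / 19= 0.32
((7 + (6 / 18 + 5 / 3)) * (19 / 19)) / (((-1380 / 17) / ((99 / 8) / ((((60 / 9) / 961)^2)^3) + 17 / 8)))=-2899166949209030152857681 / 235520000000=-12309642277551.93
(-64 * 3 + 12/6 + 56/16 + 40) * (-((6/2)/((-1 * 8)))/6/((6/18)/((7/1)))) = -6153/32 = -192.28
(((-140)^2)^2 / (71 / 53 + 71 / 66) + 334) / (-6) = -95985321569 / 3621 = -26507959.56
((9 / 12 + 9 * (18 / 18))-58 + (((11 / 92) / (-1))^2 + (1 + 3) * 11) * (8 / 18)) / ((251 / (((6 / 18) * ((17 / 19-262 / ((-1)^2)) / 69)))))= 75288136 / 522219807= 0.14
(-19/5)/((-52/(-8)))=-38/65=-0.58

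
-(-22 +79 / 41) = 823 / 41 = 20.07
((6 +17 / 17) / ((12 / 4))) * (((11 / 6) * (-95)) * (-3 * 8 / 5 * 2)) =11704 / 3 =3901.33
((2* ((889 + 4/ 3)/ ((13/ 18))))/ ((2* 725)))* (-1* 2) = -32052/ 9425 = -3.40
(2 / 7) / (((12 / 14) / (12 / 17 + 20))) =352 / 51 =6.90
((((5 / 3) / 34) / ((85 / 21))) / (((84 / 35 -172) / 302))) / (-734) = 5285 / 179882848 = 0.00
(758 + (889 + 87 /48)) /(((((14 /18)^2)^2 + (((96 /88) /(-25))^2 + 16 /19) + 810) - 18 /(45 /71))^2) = 2344602947714457851953125 /871386285698151557678903056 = 0.00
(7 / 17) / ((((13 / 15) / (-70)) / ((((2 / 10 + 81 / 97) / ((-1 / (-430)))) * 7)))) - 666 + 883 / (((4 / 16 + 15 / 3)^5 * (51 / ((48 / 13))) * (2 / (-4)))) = -9129914378860610 / 87550873137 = -104281.25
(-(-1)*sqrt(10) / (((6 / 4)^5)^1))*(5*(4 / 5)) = 128*sqrt(10) / 243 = 1.67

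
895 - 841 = 54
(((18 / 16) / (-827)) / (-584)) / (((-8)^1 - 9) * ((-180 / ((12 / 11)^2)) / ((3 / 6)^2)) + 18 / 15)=45 / 198716217664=0.00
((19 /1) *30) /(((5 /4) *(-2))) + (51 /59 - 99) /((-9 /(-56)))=-148436 /177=-838.62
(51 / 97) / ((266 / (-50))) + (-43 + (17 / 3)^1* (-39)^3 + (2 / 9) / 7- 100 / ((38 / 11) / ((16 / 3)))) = -336338.45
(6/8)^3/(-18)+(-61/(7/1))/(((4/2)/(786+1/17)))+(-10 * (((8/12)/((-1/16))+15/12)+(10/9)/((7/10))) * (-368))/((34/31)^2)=-63801735197/2330496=-27376.89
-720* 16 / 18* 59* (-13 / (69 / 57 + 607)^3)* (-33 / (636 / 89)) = -25751875435 / 2555927265114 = -0.01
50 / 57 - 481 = -480.12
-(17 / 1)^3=-4913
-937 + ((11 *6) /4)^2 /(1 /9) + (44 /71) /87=37389557 /24708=1513.26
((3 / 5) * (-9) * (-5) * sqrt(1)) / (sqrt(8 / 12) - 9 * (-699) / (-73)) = -37198683 / 118719385 - 143883 * sqrt(6) / 118719385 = -0.32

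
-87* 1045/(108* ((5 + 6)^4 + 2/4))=-30305/527094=-0.06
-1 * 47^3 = -103823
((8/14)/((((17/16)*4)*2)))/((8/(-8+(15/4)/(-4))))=-143/1904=-0.08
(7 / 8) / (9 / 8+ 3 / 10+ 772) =0.00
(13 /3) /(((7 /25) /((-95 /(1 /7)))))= -30875 /3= -10291.67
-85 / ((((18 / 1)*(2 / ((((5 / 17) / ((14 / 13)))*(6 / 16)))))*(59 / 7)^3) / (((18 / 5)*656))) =-391755 / 410758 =-0.95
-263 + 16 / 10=-1307 / 5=-261.40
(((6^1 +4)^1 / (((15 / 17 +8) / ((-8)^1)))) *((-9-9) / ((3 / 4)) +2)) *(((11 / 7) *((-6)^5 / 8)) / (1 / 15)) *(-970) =4654612512000 / 1057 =4403606917.69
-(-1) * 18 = 18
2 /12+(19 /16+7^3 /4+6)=4469 /48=93.10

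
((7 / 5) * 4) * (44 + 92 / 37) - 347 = -3207 / 37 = -86.68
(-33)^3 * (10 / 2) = -179685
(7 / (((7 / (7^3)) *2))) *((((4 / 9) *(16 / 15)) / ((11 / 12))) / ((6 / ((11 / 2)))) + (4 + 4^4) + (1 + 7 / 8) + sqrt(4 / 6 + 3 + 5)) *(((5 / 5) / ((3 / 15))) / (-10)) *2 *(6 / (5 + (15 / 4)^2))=-14320.60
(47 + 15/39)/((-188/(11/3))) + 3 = 3805/1833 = 2.08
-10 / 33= -0.30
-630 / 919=-0.69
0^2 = 0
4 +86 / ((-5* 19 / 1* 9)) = 3334 / 855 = 3.90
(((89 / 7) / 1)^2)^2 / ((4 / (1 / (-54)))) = -62742241 / 518616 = -120.98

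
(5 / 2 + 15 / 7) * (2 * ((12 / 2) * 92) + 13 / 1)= 72605 / 14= 5186.07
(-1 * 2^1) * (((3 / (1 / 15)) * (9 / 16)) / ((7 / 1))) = -405 / 56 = -7.23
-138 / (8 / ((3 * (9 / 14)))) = -1863 / 56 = -33.27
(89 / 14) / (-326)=-89 / 4564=-0.02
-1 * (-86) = 86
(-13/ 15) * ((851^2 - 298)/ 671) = -3136913/ 3355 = -935.00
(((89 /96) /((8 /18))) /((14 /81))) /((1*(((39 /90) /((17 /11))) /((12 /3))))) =5514885 /32032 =172.17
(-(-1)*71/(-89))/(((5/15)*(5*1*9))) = -0.05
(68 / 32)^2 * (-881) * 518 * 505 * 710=-11822062375025 / 16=-738878898439.06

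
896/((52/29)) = 6496/13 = 499.69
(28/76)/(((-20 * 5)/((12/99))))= -7/15675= -0.00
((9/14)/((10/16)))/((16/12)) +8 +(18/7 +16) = 957/35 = 27.34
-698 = -698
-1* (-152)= 152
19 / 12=1.58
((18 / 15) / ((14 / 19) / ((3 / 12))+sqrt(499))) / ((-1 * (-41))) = -2128 / 12095205+722 * sqrt(499) / 12095205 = 0.00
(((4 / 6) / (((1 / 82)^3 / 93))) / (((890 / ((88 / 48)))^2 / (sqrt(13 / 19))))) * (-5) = -258522671 * sqrt(247) / 6772455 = -599.93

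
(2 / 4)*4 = 2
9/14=0.64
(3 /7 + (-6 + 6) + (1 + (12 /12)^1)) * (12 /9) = 68 /21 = 3.24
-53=-53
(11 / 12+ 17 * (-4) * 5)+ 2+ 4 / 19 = -76807 / 228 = -336.87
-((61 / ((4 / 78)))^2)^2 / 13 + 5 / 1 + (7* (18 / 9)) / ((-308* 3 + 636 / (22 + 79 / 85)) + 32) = -64850309098087683 / 421112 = -153997770422.33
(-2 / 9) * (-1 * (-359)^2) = 28640.22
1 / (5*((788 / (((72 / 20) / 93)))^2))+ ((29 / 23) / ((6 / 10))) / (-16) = -0.13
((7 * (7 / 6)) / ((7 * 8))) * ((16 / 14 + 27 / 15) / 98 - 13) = -14829 / 7840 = -1.89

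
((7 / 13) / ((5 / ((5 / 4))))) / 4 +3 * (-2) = -1241 / 208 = -5.97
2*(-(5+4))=-18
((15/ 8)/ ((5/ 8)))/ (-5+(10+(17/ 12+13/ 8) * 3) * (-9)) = -24/ 1417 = -0.02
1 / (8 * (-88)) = -1 / 704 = -0.00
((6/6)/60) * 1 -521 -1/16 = -125051/240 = -521.05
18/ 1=18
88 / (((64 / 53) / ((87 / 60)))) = 16907 / 160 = 105.67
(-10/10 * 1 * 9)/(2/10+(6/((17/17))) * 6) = -45/181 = -0.25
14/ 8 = 7/ 4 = 1.75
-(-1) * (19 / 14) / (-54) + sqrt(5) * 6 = -19 / 756 + 6 * sqrt(5) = 13.39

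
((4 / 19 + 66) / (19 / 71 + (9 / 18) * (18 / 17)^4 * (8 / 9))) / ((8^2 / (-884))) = -824322118919 / 744720200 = -1106.89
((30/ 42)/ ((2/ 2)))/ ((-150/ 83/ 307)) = -25481/ 210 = -121.34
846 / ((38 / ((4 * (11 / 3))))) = 6204 / 19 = 326.53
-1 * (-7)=7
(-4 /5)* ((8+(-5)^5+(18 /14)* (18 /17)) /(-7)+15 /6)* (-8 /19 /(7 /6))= 71585952 /553945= 129.23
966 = 966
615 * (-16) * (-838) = 8245920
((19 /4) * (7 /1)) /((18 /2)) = 133 /36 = 3.69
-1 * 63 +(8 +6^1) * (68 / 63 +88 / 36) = -41 / 3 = -13.67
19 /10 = 1.90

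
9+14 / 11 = 113 / 11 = 10.27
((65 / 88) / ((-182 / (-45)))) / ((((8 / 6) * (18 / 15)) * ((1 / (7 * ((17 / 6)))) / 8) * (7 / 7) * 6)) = 2125 / 704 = 3.02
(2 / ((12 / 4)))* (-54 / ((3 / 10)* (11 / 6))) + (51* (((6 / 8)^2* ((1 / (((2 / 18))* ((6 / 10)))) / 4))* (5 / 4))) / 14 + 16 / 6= -6290023 / 118272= -53.18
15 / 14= 1.07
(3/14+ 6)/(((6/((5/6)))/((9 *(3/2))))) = 1305/112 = 11.65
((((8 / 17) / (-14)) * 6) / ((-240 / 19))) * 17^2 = 323 / 70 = 4.61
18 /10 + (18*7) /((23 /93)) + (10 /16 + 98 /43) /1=20341053 /39560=514.18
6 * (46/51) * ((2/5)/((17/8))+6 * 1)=48392/1445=33.49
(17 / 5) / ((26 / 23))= 391 / 130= 3.01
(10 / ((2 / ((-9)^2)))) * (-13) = -5265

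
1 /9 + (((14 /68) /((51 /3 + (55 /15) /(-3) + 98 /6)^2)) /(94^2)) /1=25091718007 /225825416136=0.11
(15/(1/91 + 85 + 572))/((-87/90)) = -0.02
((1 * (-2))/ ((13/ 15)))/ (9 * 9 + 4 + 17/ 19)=-95/ 3536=-0.03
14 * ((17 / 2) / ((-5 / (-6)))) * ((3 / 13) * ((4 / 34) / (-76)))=-63 / 1235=-0.05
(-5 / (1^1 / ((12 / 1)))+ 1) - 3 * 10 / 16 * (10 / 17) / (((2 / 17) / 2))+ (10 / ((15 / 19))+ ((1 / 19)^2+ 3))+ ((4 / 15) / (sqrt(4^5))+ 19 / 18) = -7929727 / 129960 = -61.02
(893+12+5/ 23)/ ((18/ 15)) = 17350/ 23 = 754.35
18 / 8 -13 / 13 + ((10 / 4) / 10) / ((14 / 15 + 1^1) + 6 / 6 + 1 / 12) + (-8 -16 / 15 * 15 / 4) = -7723 / 724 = -10.67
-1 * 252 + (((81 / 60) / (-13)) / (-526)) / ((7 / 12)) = -60311079 / 239330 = -252.00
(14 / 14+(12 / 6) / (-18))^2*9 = 64 / 9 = 7.11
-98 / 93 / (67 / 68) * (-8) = 8.56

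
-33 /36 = -11 /12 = -0.92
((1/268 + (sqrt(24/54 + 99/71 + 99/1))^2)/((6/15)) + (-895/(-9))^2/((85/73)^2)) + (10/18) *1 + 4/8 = 6723458408551/890852904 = 7547.22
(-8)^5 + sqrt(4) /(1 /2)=-32764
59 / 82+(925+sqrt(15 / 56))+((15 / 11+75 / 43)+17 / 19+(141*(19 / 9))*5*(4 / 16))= sqrt(210) / 28+5756067985 / 4421604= 1302.32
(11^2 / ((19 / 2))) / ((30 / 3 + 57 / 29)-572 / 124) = 108779 / 62795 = 1.73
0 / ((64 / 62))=0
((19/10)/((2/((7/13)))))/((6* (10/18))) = 399/2600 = 0.15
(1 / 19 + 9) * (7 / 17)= 1204 / 323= 3.73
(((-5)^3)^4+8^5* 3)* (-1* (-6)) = 1465433574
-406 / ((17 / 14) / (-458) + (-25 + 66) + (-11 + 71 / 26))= -33842536 / 2728085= -12.41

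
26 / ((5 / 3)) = 78 / 5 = 15.60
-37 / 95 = -0.39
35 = 35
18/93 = 6/31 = 0.19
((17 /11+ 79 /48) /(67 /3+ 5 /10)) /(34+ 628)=1685 /7981072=0.00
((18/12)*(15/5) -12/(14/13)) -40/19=-2327/266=-8.75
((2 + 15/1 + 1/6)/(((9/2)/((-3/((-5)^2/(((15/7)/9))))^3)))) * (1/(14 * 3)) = -0.00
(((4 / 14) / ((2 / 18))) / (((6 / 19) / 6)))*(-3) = -1026 / 7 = -146.57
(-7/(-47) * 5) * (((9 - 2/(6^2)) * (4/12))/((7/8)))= 3220/1269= 2.54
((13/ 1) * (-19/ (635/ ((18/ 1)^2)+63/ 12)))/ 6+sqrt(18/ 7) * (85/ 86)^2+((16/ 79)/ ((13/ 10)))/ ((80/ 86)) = -6648167/ 1199536+21675 * sqrt(14)/ 51772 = -3.98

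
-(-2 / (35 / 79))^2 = -24964 / 1225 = -20.38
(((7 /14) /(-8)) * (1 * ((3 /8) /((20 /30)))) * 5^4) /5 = -1125 /256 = -4.39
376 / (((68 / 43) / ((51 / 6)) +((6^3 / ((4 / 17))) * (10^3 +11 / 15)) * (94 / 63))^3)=160216543375 / 1097399463092104842590327784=0.00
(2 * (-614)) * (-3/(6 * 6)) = 307/3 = 102.33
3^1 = 3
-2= -2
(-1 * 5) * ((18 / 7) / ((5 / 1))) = -18 / 7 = -2.57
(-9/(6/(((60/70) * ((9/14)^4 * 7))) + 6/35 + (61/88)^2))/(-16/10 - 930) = 40011602400/26950244240291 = 0.00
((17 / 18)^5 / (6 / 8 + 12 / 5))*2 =7099285 / 14880348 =0.48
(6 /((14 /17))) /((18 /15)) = 85 /14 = 6.07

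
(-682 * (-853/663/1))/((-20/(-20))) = 581746/663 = 877.44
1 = 1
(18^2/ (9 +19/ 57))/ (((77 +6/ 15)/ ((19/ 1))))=2565/ 301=8.52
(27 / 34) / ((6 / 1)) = 9 / 68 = 0.13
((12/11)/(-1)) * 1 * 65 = -780/11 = -70.91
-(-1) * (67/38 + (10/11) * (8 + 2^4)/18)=2.98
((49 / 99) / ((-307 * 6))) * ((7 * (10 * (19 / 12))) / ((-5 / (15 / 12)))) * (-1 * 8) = -32585 / 547074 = -0.06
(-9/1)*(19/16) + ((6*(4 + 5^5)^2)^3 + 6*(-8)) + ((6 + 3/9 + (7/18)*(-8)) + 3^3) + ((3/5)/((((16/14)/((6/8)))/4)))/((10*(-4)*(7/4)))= 182444022722503694213736761/900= 202715580802781882459707.50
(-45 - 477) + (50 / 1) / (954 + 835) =-933808 / 1789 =-521.97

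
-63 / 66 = -21 / 22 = -0.95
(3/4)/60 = 1/80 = 0.01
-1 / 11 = -0.09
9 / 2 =4.50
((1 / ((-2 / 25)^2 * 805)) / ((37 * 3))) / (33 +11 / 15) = 625 / 12056968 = 0.00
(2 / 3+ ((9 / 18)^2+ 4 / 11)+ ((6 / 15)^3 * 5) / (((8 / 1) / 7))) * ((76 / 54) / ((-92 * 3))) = -97831 / 12295800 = -0.01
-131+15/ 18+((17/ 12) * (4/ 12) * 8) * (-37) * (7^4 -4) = -670355/ 2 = -335177.50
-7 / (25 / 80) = -22.40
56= 56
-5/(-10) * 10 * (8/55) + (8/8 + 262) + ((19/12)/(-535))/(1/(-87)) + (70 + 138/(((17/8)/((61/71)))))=11074712967/28412780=389.78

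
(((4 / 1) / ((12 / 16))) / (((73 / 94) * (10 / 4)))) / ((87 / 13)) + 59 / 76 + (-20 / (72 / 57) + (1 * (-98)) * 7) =-5072779051 / 7240140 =-700.65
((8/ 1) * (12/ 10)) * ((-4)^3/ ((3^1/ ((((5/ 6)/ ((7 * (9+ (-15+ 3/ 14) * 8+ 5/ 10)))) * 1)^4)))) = -128000/ 435797397329121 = -0.00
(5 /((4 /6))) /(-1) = -15 /2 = -7.50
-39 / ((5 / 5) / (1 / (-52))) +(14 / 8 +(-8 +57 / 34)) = -65 / 17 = -3.82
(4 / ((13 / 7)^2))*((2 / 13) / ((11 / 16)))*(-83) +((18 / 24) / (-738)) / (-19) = -9732664729 / 451826232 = -21.54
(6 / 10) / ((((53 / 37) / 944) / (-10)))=-209568 / 53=-3954.11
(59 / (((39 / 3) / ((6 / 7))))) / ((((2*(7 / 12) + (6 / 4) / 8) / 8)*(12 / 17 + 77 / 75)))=34663680 / 2613247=13.26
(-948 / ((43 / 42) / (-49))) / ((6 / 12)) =3901968 / 43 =90743.44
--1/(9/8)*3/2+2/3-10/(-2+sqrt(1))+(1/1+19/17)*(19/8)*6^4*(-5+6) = 111012/17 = 6530.12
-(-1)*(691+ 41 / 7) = 4878 / 7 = 696.86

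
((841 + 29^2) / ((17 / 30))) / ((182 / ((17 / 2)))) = 12615 / 91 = 138.63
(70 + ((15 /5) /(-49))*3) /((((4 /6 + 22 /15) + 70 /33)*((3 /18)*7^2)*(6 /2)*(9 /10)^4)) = 1881550000 /1843096437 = 1.02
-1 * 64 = -64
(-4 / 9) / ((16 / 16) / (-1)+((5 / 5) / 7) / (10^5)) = 2800000 / 6299991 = 0.44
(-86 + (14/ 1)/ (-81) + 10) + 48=-2282/ 81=-28.17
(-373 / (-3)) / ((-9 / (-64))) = 23872 / 27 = 884.15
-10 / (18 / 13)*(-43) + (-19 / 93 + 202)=142946 / 279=512.35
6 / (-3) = -2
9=9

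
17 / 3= 5.67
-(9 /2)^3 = -729 /8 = -91.12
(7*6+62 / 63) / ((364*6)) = 677 / 34398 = 0.02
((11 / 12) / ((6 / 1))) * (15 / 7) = 55 / 168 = 0.33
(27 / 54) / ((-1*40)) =-1 / 80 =-0.01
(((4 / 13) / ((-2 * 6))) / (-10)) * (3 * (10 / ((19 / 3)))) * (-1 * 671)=-2013 / 247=-8.15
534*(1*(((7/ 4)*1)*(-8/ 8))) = -1869/ 2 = -934.50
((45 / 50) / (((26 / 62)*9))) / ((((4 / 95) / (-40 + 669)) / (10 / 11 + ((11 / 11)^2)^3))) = 7780101 / 1144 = 6800.79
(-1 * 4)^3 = -64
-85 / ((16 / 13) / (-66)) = 4558.12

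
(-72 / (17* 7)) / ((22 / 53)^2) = -50562 / 14399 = -3.51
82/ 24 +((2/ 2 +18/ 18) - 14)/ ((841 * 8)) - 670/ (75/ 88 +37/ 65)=-38396362147/ 82058052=-467.92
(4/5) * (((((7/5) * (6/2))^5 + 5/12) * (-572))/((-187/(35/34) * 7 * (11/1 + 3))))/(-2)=-16.80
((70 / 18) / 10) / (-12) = -7 / 216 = -0.03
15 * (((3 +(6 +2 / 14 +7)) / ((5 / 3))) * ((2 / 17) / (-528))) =-339 / 10472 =-0.03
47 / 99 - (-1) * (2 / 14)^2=2402 / 4851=0.50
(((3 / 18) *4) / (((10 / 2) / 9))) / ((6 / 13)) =13 / 5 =2.60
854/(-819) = -122/117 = -1.04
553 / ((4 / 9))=4977 / 4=1244.25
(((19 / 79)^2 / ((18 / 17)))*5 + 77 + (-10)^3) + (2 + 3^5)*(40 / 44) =-865002079 / 1235718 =-700.00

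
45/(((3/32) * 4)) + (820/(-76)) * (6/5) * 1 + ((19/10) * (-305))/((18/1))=51203/684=74.86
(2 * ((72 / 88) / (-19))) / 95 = -18 / 19855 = -0.00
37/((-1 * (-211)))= 37/211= 0.18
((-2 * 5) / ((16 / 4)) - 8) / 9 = -7 / 6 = -1.17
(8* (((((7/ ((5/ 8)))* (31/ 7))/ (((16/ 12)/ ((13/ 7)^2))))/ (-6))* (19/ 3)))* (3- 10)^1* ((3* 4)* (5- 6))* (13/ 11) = -107555.99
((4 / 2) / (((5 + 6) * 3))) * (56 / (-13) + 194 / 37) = 300 / 5291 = 0.06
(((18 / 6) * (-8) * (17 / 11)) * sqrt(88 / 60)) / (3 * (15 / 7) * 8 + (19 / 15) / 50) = -142800 * sqrt(330) / 2971463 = -0.87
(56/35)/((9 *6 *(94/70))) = 28/1269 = 0.02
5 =5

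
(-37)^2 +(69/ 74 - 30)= 99155/ 74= 1339.93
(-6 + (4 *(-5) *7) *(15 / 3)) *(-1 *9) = 6354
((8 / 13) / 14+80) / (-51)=-1.57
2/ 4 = 0.50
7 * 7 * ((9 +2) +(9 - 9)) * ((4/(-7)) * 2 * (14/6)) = -4312/3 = -1437.33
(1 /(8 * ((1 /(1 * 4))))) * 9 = 9 /2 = 4.50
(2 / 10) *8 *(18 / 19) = 144 / 95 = 1.52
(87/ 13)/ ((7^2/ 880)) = 76560/ 637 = 120.19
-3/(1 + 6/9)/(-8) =9/40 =0.22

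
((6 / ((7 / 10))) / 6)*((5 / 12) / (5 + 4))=25 / 378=0.07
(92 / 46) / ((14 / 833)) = 119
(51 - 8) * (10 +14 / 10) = 490.20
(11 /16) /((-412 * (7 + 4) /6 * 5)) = -3 /16480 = -0.00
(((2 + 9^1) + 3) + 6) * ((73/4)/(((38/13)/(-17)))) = -80665/38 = -2122.76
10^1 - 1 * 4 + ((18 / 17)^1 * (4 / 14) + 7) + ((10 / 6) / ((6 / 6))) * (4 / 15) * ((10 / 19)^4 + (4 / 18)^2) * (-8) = 145321816775 / 11305477071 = 12.85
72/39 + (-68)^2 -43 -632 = 51361/13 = 3950.85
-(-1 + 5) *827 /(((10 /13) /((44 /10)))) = -473044 /25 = -18921.76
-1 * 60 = -60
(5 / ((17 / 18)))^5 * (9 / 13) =53144100000 / 18458141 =2879.17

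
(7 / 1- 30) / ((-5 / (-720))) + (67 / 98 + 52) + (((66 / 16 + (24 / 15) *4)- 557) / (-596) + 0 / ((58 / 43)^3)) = -3258.40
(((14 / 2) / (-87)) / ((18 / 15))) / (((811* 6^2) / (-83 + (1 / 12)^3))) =0.00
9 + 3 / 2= 10.50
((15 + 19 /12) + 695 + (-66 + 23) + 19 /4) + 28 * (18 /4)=2398 /3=799.33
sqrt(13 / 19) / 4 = sqrt(247) / 76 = 0.21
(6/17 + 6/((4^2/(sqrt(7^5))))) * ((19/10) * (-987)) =-2756691 * sqrt(7)/80 - 56259/85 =-91830.86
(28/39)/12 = 7/117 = 0.06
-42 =-42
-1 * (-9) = 9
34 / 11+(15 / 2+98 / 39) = 11243 / 858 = 13.10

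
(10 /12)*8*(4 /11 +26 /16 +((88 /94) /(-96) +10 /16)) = 161545 /9306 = 17.36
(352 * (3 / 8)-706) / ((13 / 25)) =-14350 / 13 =-1103.85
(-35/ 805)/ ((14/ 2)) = -0.01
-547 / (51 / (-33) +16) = -6017 / 159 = -37.84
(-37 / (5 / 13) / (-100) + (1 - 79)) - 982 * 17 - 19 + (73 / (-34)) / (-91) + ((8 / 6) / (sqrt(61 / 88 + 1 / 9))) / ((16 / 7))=-12987076143 / 773500 + sqrt(286) / 26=-16789.36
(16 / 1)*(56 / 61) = 896 / 61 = 14.69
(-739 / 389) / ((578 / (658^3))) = -105266970284 / 112421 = -936363.94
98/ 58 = 49/ 29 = 1.69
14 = 14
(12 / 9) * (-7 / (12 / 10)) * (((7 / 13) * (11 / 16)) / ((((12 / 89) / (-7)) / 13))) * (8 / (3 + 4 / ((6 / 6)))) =239855 / 108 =2220.88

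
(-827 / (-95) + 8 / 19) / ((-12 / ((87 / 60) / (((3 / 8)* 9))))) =-8381 / 25650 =-0.33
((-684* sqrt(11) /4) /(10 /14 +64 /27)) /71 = -32319* sqrt(11) /41393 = -2.59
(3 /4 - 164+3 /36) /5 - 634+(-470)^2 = 6607001 /30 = 220233.37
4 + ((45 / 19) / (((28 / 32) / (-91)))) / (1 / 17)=-79484 / 19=-4183.37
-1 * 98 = -98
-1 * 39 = -39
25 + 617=642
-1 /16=-0.06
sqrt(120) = 2 * sqrt(30) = 10.95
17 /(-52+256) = 1 /12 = 0.08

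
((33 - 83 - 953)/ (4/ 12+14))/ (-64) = 3009/ 2752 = 1.09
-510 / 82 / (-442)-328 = -349633 / 1066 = -327.99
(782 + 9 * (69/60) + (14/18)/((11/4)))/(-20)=-1569413/39600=-39.63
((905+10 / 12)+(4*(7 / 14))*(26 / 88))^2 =821604.91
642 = 642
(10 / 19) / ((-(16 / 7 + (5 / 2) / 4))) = -560 / 3097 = -0.18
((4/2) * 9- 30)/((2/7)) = -42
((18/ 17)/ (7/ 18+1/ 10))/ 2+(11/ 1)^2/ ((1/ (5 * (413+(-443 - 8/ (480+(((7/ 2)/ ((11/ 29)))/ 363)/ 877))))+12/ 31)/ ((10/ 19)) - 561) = 28413155248499104935/ 32774709909260790658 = 0.87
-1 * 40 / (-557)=40 / 557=0.07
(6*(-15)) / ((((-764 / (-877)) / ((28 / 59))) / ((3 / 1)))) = -147.09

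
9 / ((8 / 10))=45 / 4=11.25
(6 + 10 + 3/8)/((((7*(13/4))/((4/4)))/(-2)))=-131/91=-1.44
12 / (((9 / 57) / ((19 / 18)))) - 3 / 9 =719 / 9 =79.89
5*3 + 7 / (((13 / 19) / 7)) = 1126 / 13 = 86.62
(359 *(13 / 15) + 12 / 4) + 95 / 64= 302993 / 960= 315.62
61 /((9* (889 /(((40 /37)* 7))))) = 2440 /42291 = 0.06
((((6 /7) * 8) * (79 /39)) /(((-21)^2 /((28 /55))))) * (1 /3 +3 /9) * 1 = 10112 /945945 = 0.01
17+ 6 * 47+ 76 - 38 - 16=321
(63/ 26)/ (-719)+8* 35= 5234257/ 18694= 280.00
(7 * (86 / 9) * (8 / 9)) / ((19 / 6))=9632 / 513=18.78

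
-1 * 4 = -4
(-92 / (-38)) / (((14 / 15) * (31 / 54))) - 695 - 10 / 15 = -8548811 / 12369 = -691.15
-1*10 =-10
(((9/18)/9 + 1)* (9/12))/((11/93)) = 589/88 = 6.69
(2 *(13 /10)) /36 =13 /180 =0.07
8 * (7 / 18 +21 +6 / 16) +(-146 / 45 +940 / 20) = 3268 / 15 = 217.87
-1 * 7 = -7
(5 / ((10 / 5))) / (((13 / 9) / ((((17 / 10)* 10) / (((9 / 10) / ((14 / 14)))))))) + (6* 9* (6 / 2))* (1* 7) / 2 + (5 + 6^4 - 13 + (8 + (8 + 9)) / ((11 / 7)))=272215 / 143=1903.60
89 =89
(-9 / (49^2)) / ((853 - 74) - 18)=-9 / 1827161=-0.00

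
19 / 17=1.12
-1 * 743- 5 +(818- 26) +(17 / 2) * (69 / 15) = 831 / 10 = 83.10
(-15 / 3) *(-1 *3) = 15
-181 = -181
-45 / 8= -5.62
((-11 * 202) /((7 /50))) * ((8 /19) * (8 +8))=-14220800 /133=-106923.31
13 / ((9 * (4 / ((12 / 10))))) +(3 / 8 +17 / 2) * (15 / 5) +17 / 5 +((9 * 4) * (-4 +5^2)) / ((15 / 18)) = 112519 / 120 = 937.66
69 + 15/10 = 141/2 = 70.50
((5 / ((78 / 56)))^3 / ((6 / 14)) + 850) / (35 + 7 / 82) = 13978658900 / 511982289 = 27.30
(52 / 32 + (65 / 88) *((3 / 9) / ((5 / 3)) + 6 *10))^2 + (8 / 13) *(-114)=3231285 / 1573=2054.22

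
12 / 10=6 / 5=1.20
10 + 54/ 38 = 217/ 19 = 11.42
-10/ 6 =-5/ 3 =-1.67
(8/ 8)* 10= 10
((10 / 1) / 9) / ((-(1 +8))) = -10 / 81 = -0.12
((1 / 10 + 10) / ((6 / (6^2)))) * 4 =1212 / 5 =242.40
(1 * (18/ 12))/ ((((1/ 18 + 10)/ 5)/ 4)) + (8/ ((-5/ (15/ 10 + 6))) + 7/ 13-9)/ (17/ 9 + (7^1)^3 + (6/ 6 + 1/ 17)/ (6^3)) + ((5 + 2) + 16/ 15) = 16376002739/ 1489978425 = 10.99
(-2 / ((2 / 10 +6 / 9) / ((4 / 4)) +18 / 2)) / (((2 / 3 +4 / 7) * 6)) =-105 / 3848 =-0.03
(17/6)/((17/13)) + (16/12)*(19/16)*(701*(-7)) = -31069/4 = -7767.25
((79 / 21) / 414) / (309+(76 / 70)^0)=79 / 2695140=0.00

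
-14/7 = -2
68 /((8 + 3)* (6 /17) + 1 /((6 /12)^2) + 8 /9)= 5202 /671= 7.75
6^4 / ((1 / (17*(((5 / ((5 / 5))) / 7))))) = 110160 / 7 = 15737.14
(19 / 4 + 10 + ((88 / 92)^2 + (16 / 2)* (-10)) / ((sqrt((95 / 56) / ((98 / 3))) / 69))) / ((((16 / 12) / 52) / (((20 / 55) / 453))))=767 / 1661 - 60913216* sqrt(1995) / 3629285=-749.19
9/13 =0.69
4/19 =0.21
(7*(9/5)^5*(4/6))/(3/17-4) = -4684554/203125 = -23.06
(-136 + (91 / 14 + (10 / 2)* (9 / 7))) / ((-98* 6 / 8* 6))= 1723 / 6174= 0.28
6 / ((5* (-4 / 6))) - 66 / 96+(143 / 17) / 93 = -303179 / 126480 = -2.40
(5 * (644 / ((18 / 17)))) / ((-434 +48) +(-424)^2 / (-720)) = -68425 / 14303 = -4.78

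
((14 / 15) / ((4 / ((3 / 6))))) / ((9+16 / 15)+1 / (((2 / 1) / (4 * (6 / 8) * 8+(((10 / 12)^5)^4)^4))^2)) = 74503529388702471693761799791075442026154152927401592609153047417660226961194193646163877383663213601894988228815141935775744 / 98387235785864175632423888375915799279175777628810951988664461105887782202696917662408159283066126201794398586347103746144592773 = 0.00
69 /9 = 23 /3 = 7.67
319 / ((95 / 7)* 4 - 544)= -0.65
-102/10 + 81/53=-2298/265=-8.67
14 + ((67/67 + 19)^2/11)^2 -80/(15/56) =376666/363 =1037.65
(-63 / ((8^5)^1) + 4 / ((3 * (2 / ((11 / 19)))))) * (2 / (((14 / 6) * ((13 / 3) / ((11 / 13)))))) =23671065 / 368263168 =0.06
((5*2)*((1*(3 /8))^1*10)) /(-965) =-15 /386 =-0.04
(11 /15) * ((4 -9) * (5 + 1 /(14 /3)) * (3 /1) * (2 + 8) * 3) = -12045 /7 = -1720.71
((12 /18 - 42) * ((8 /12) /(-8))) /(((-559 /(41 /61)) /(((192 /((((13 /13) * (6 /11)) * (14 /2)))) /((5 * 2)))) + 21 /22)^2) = 1614190336 /12671684792361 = 0.00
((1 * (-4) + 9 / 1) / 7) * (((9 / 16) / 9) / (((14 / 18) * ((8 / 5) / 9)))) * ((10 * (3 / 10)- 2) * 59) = 119475 / 6272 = 19.05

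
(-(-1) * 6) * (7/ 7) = 6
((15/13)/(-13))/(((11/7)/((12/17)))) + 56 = 1768508/31603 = 55.96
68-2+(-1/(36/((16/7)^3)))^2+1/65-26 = 24854566409/619421985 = 40.13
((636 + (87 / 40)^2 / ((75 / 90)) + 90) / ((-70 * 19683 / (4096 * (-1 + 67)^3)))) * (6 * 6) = -379898832896 / 16875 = -22512523.43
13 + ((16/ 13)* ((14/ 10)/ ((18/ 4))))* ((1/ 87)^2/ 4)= 57562301/ 4427865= 13.00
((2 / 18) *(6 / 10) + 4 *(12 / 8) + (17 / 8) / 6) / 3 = 1541 / 720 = 2.14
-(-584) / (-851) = -584 / 851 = -0.69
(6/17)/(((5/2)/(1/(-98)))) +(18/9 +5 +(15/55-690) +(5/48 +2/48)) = -1501081663/2199120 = -682.58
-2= -2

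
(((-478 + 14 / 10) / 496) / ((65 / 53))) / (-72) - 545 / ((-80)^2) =-1724117 / 23212800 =-0.07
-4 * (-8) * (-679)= -21728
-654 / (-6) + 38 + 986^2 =972343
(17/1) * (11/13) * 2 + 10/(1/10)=1674/13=128.77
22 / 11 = 2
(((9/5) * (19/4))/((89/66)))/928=5643/825920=0.01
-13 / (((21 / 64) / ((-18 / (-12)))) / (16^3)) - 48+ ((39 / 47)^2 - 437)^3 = -6285591977716608784 / 75454507303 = -83303068.33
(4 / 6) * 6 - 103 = -99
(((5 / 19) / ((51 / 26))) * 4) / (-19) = -520 / 18411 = -0.03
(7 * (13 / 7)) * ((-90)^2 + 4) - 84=105268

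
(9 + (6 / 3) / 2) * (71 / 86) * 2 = 710 / 43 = 16.51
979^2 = 958441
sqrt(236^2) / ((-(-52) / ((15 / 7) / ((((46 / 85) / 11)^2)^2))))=676378375303125 / 407448496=1660034.05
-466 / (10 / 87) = -20271 / 5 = -4054.20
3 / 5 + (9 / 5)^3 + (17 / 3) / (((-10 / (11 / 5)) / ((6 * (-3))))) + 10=4859 / 125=38.87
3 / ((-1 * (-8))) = 3 / 8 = 0.38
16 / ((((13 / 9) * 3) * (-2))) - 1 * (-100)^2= -130024 / 13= -10001.85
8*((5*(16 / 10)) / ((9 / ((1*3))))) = 64 / 3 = 21.33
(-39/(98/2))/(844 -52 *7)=-13/7840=-0.00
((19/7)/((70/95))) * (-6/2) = -1083/98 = -11.05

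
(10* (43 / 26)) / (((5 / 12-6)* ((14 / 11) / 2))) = -28380 / 6097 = -4.65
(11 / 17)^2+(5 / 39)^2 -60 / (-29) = 31920854 / 12747501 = 2.50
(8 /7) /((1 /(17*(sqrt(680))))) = 272*sqrt(170) /7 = 506.64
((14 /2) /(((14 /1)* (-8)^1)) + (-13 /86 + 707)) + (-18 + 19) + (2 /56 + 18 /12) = 3416095 /4816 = 709.32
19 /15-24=-22.73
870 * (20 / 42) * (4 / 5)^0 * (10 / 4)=1035.71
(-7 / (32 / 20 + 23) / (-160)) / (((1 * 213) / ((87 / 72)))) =203 / 20120832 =0.00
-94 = -94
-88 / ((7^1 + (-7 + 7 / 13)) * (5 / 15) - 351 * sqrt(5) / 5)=2730 / 4258829 + 1067742 * sqrt(5) / 4258829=0.56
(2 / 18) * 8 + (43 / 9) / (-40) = 277 / 360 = 0.77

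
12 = 12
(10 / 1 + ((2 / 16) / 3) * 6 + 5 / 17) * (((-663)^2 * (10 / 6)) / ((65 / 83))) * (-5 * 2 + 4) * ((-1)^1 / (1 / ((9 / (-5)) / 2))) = -1065306411 / 20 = -53265320.55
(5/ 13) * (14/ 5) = 14/ 13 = 1.08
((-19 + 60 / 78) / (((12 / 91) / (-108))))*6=89586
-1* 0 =0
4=4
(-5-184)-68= -257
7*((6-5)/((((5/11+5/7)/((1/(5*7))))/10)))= 77/45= 1.71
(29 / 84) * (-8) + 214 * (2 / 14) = 584 / 21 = 27.81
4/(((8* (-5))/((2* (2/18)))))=-0.02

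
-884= -884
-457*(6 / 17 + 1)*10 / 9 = -105110 / 153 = -686.99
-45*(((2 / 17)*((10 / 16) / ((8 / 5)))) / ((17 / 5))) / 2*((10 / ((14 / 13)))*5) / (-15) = 121875 / 129472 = 0.94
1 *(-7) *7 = -49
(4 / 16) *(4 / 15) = 1 / 15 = 0.07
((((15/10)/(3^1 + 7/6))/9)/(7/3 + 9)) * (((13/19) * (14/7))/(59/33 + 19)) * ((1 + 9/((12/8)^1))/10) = 1287/7913500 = 0.00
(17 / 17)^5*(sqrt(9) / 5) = 3 / 5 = 0.60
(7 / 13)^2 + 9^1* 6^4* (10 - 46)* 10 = -709637711 / 169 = -4199039.71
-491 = -491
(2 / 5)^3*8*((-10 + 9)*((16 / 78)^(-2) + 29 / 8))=-1753 / 125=-14.02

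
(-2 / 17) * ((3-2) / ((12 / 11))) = -11 / 102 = -0.11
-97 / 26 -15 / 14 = -437 / 91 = -4.80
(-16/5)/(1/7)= -112/5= -22.40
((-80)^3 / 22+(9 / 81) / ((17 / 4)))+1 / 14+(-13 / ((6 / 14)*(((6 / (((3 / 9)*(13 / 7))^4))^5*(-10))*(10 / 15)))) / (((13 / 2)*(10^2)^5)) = -134502752659526134874469174466840374090504944213 / 5779439383999508718456156186441600000000000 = -23272.63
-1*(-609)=609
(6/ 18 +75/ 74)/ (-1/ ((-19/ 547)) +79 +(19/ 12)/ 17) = 193154/ 15471661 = 0.01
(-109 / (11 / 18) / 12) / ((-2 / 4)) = 327 / 11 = 29.73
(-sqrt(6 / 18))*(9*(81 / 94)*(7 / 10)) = -1701*sqrt(3) / 940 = -3.13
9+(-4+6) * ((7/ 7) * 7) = 23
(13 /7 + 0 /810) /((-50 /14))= -13 /25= -0.52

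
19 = 19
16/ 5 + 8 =56/ 5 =11.20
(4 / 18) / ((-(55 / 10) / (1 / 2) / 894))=-18.06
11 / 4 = 2.75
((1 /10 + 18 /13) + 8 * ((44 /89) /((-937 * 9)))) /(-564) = -144807881 /55029372840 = -0.00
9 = 9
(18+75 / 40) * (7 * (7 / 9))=2597 / 24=108.21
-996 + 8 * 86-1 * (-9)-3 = -302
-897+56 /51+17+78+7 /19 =-775717 /969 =-800.53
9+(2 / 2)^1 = 10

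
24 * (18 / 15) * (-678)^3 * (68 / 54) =-56515389696 / 5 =-11303077939.20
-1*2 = -2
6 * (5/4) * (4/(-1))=-30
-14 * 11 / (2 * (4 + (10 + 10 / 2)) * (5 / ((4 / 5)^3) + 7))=-4928 / 20387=-0.24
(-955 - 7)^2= 925444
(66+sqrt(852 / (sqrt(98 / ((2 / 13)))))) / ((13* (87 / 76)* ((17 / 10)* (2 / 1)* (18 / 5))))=1900* 13^(3 / 4)* sqrt(1491) / 15746913+20900 / 57681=0.39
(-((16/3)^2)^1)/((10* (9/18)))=-5.69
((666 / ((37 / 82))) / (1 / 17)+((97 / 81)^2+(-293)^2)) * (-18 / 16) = -363946655 / 2916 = -124810.24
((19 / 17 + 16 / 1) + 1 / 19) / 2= 2773 / 323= 8.59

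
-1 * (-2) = 2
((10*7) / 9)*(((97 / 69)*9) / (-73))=-6790 / 5037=-1.35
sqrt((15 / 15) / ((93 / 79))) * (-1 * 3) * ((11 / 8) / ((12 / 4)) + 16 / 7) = -461 * sqrt(7347) / 5208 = -7.59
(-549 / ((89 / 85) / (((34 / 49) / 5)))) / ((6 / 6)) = -317322 / 4361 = -72.76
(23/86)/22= 23/1892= 0.01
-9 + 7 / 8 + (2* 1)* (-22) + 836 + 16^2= 8319 / 8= 1039.88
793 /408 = 1.94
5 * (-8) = -40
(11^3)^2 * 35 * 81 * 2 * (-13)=-130581761310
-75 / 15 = -5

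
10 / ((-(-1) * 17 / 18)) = 180 / 17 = 10.59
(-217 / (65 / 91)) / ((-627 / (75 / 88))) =7595 / 18392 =0.41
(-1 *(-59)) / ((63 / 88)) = 5192 / 63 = 82.41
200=200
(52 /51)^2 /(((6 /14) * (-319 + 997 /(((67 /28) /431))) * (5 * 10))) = 634088 /2342933266725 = 0.00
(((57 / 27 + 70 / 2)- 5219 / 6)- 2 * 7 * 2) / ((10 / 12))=-1032.87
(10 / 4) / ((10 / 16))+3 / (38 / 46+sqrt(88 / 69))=-169 / 941+138*sqrt(1518) / 941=5.53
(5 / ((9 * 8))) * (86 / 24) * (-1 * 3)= -215 / 288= -0.75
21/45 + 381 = 381.47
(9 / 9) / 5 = 1 / 5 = 0.20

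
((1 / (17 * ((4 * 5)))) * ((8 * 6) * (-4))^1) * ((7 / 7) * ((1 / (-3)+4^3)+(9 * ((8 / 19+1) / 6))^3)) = -4829950 / 116603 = -41.42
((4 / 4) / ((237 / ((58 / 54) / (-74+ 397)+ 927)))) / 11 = 8084396 / 22735647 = 0.36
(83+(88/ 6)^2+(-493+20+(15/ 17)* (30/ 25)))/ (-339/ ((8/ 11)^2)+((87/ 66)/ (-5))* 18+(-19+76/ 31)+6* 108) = 2902155520/ 237336507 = 12.23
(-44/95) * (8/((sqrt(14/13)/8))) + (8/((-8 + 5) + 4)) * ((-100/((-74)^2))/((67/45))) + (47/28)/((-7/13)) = -1408 * sqrt(182)/665 - 57806753/17977708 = -31.78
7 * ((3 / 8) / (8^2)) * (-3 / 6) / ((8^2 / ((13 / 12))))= -91 / 262144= -0.00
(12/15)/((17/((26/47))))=104/3995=0.03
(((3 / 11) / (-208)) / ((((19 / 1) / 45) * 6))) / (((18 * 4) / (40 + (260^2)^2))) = -2856100025 / 86944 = -32849.88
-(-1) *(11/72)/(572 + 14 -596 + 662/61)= 671/3744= 0.18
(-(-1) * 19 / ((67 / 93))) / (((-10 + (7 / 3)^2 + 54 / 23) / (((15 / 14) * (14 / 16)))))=-5486535 / 489904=-11.20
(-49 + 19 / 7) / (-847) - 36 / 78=-31362 / 77077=-0.41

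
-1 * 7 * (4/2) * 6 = -84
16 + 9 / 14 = 233 / 14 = 16.64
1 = 1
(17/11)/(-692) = -17/7612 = -0.00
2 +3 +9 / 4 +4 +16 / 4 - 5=41 / 4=10.25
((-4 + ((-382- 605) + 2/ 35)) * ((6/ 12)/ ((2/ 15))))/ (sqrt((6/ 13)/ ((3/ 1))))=-104049 * sqrt(26)/ 56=-9474.07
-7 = -7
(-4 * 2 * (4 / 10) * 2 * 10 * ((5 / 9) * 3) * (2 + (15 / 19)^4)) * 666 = -22112407680 / 130321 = -169676.47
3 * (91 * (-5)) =-1365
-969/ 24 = -323/ 8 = -40.38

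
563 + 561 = 1124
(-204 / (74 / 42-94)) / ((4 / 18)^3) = 780759 / 3874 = 201.54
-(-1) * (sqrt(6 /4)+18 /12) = sqrt(6) /2+3 /2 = 2.72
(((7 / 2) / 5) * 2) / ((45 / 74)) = 518 / 225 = 2.30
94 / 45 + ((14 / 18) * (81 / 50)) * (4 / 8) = 2447 / 900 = 2.72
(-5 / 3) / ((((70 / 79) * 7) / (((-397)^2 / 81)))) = -12451111 / 23814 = -522.85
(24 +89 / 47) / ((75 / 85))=20689 / 705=29.35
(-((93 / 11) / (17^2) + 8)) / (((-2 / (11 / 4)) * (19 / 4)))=25525 / 10982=2.32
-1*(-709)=709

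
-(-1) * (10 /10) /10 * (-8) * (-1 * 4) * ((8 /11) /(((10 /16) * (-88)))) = -128 /3025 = -0.04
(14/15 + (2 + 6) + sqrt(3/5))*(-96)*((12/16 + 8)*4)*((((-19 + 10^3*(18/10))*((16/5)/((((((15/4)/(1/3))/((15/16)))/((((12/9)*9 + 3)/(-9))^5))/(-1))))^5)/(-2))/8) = 2434960937500000000000*sqrt(15)/68630377364883 + 326284765625000000000000/205891132094649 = 1722155060.77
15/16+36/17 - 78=-20385/272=-74.94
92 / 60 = 23 / 15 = 1.53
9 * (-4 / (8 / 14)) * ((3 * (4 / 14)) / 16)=-27 / 8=-3.38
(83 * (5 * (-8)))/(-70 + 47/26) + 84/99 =49.53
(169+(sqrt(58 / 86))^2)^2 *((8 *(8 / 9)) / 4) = 94633984 / 1849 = 51181.17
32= 32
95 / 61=1.56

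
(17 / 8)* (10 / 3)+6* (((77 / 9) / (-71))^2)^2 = 1574916037493 / 222301385388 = 7.08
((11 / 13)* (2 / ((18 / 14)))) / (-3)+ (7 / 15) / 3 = -497 / 1755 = -0.28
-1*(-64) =64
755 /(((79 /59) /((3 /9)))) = 44545 /237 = 187.95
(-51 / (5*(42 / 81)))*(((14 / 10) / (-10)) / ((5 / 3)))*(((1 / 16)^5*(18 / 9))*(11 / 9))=5049 / 1310720000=0.00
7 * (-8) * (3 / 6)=-28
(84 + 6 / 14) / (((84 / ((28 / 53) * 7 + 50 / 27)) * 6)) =782287 / 841428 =0.93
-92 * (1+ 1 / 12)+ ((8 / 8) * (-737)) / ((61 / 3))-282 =-76478 / 183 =-417.91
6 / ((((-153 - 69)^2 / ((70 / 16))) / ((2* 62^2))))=33635 / 8214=4.09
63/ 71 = 0.89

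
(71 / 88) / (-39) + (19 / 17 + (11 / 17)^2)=1503289 / 991848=1.52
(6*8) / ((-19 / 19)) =-48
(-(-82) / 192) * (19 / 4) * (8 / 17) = 779 / 816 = 0.95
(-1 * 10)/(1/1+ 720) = -10/721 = -0.01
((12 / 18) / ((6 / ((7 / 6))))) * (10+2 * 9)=98 / 27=3.63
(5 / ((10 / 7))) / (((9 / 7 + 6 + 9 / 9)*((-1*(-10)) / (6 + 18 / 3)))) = 147 / 290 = 0.51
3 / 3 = 1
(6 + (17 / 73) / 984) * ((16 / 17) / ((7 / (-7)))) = -862018 / 152643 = -5.65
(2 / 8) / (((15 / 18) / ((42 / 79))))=63 / 395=0.16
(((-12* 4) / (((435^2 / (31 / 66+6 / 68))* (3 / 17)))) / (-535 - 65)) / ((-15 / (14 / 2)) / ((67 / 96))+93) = 293594 / 19752833491875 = 0.00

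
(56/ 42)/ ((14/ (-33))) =-22/ 7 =-3.14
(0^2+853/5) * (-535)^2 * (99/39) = 123953038.85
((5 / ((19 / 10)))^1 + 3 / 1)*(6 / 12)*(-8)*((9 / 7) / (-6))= 642 / 133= 4.83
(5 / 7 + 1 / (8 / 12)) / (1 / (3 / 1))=93 / 14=6.64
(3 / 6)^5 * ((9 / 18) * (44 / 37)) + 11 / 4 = 1639 / 592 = 2.77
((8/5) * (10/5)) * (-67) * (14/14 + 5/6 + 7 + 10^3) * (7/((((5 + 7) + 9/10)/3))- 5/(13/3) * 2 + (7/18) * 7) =-33337914404/75465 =-441766.57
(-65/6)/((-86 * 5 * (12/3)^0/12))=13/43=0.30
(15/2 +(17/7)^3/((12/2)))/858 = 5087/441441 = 0.01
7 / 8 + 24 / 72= 29 / 24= 1.21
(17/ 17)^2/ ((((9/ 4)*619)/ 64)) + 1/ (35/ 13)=81383/ 194985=0.42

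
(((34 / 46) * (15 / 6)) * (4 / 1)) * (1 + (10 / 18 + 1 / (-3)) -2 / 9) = 170 / 23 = 7.39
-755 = -755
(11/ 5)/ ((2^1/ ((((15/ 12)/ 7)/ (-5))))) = -11/ 280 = -0.04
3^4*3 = 243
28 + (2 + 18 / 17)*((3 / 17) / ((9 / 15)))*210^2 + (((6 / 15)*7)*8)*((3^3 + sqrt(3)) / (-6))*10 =11182780 / 289 - 112*sqrt(3) / 3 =38630.08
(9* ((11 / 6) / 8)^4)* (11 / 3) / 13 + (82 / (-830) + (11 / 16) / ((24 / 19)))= 4319481029 / 9546301440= 0.45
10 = 10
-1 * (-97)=97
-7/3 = -2.33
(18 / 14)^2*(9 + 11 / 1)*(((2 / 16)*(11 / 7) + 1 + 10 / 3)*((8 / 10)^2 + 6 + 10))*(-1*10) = -8547552 / 343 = -24919.98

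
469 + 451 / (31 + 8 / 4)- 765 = -847 / 3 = -282.33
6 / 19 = 0.32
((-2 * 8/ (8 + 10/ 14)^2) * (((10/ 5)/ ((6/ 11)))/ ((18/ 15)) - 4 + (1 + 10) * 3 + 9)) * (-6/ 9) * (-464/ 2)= -134415232/ 100467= -1337.90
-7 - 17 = -24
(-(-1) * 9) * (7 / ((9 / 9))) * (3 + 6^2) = 2457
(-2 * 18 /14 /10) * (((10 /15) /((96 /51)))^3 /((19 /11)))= -54043 /8171520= -0.01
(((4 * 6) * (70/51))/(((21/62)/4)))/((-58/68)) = -456.09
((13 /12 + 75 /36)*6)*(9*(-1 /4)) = -171 /4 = -42.75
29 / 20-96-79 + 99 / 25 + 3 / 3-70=-23859 / 100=-238.59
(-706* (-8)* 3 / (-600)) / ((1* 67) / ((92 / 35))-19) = -64952 / 14925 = -4.35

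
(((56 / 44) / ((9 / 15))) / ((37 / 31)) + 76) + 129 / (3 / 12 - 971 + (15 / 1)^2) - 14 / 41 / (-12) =7728696337 / 99554642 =77.63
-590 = -590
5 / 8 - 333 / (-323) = 4279 / 2584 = 1.66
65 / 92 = 0.71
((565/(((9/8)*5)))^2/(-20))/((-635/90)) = 408608/5715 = 71.50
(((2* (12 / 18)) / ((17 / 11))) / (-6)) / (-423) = 22 / 64719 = 0.00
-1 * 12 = -12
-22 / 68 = -11 / 34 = -0.32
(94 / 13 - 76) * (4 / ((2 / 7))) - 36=-12984 / 13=-998.77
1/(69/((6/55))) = 2/1265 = 0.00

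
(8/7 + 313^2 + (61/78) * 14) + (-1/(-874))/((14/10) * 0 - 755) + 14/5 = 3530252027083/36028902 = 97983.89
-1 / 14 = -0.07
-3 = -3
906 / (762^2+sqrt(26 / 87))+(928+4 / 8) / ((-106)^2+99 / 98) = 1359695753298065247 / 16150500785926090681 - 453 * sqrt(2262) / 14665914281003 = 0.08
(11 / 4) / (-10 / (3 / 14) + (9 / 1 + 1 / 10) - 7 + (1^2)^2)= -165 / 2614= -0.06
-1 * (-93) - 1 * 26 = 67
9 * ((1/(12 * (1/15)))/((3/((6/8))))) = 2.81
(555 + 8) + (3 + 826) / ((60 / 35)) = 12559 / 12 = 1046.58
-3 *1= -3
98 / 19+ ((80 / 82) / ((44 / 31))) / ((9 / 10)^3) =6.10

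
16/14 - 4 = -20/7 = -2.86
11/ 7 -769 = -5372/ 7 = -767.43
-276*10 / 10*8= -2208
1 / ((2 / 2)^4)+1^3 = 2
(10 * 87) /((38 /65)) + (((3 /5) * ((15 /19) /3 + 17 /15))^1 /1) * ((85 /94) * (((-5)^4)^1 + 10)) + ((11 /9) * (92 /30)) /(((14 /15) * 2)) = 221805245 /112518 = 1971.29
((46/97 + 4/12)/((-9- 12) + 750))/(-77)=-235/16334703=-0.00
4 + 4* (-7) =-24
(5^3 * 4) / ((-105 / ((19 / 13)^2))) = -36100 / 3549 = -10.17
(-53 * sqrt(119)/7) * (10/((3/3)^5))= -530 * sqrt(119)/7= -825.95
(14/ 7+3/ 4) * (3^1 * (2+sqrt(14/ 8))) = 33 * sqrt(7)/ 8+33/ 2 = 27.41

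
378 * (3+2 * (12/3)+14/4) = 5481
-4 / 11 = -0.36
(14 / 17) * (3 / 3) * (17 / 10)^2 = 119 / 50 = 2.38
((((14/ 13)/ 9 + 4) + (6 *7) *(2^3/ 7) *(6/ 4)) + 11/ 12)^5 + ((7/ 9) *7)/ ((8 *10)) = 304562933697172587255193/ 112253339427840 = 2713174817.33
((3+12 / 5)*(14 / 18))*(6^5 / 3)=54432 / 5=10886.40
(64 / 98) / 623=0.00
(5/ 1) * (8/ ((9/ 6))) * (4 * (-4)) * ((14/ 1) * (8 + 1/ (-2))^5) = -141750000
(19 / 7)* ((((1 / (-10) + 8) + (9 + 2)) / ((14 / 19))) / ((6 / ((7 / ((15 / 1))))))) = 5.42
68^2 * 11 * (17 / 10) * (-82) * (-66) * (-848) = -1984189177344 / 5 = -396837835468.80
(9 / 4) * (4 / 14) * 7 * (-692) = -3114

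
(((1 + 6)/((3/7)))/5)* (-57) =-931/5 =-186.20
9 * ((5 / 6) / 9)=5 / 6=0.83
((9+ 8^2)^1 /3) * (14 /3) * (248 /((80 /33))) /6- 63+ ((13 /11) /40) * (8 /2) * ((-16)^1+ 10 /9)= 1852649 /990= 1871.36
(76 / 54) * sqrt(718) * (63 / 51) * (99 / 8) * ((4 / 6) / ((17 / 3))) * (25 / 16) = 36575 * sqrt(718) / 9248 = 105.97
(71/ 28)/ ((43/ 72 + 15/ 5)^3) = 6625152/ 121617853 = 0.05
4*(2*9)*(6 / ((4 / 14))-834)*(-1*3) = 175608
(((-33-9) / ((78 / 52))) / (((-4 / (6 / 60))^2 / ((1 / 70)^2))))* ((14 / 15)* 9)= -3 / 100000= -0.00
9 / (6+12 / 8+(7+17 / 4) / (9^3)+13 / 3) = 2916 / 3839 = 0.76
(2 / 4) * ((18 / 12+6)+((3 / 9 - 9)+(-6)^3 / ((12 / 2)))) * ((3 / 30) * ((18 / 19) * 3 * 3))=-6021 / 380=-15.84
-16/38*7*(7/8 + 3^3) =-1561/19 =-82.16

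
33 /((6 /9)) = 99 /2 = 49.50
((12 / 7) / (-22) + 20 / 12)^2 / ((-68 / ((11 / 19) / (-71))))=134689 / 444991932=0.00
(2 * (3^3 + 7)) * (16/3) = 1088/3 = 362.67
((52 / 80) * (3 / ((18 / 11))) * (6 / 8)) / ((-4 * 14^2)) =-0.00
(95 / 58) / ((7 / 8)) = 380 / 203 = 1.87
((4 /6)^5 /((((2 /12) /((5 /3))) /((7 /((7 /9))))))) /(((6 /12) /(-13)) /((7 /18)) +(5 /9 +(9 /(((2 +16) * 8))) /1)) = 465920 /20409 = 22.83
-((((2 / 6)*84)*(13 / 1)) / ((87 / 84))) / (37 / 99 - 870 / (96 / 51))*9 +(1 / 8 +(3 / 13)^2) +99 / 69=5582227095035 / 659666719192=8.46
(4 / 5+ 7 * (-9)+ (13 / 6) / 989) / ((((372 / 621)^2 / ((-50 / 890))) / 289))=331193707821 / 117687904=2814.17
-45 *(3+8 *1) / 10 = -99 / 2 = -49.50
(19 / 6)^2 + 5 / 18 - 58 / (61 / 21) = -21217 / 2196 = -9.66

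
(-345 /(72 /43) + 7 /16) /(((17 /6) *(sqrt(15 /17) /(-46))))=226987 *sqrt(255) /1020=3553.62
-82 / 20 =-41 / 10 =-4.10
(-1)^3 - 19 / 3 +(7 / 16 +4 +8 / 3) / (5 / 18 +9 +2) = -32659 / 4872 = -6.70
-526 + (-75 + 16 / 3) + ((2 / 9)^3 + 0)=-434233 / 729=-595.66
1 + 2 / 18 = 10 / 9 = 1.11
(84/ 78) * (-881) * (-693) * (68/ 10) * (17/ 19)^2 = 83987361612/ 23465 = 3579261.10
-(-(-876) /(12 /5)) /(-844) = 0.43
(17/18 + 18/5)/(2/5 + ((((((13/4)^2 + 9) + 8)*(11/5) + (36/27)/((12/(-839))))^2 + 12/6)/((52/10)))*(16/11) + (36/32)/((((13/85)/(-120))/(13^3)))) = -8422128/3593467375367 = -0.00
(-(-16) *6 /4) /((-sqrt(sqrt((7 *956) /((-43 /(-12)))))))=-4 *43^(1 /4) *5019^(3 /4) /1673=-3.65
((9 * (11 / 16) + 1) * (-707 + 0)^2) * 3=172447905 / 16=10777994.06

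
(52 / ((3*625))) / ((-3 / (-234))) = 1352 / 625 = 2.16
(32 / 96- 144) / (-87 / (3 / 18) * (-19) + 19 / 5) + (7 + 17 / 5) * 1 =7728229 / 744135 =10.39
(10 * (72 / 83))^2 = 518400 / 6889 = 75.25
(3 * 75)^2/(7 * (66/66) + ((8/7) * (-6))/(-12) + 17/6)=2126250/437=4865.56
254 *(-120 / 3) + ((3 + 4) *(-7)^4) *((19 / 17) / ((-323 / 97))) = -4566519 / 289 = -15801.10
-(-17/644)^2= -289/414736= -0.00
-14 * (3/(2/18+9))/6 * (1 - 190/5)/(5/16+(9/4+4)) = 888/205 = 4.33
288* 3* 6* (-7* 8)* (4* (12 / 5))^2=-668860416 / 25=-26754416.64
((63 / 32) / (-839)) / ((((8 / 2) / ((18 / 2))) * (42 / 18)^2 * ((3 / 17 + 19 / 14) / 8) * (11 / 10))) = -12393 / 2694868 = -0.00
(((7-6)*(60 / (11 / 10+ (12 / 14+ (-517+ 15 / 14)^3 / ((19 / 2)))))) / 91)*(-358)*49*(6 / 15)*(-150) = -391958448000 / 8164787530211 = -0.05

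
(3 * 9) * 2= 54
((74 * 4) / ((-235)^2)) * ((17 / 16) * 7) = 4403 / 110450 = 0.04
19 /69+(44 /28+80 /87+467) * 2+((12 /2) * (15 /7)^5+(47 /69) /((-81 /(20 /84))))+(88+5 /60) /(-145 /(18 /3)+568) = 64559312047924753 /53332339095126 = 1210.51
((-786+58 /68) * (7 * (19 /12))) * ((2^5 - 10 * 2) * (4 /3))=-7100870 /51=-139232.75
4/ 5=0.80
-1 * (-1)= 1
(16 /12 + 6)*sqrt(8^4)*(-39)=-18304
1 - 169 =-168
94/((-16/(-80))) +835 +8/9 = 11753/9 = 1305.89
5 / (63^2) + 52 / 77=29539 / 43659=0.68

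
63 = 63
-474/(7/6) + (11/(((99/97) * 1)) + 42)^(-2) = -641676933/1579375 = -406.29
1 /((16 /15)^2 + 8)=225 /2056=0.11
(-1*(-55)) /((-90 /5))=-55 /18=-3.06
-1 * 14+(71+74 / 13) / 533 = -96009 / 6929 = -13.86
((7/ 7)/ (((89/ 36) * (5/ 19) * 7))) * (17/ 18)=646/ 3115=0.21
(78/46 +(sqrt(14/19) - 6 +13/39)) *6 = -548/23 +6 *sqrt(266)/19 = -18.68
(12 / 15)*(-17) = -68 / 5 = -13.60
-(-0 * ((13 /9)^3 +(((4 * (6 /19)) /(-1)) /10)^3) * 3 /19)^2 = 0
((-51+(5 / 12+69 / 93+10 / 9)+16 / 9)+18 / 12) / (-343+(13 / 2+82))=50725 / 284022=0.18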